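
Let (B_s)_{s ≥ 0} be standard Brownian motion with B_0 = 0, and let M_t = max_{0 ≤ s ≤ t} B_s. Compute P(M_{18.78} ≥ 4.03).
P(M_{18.78} ≥ 4.03) = 2·P(B_{18.78} ≥ 4.03) = 2(1 − Φ(4.03/√18.78)) ≈ 0.3524

By the reflection principle for Brownian motion, P(M_t ≥ a) = 2 · P(B_t ≥ a) for a ≥ 0. Since B_t ~ N(0, t), P(B_t ≥ 4.03) = 1 − Φ(4.03/√t) = 1 − Φ(4.03/√18.78) = 1 − Φ(0.9299). So
  P(M_{18.78} ≥ 4.03) = 2(1 − Φ(0.9299)) ≈ 0.3524.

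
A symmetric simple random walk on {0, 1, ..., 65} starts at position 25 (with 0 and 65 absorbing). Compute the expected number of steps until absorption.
E[τ | X_0 = 25] = 1000

Let v_k = E[τ | X_0 = k]. Boundary: v_0 = v_65 = 0. Recurrence: v_k = 1 + (v_{k-1} + v_{k+1})/2 for 1 ≤ k ≤ 64. The particular solution to v_k − (v_{k-1} + v_{k+1})/2 = 1 is v_k = −k^2. Adding homogeneous solution A + B k and matching boundaries gives v_k = k (65 − k). Substituting k = 25: v_25 = 25 · 40 = 1000.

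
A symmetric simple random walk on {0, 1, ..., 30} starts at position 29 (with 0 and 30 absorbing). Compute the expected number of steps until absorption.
E[τ | X_0 = 29] = 29

Let v_k = E[τ | X_0 = k]. Boundary: v_0 = v_30 = 0. Recurrence: v_k = 1 + (v_{k-1} + v_{k+1})/2 for 1 ≤ k ≤ 29. The particular solution to v_k − (v_{k-1} + v_{k+1})/2 = 1 is v_k = −k^2. Adding homogeneous solution A + B k and matching boundaries gives v_k = k (30 − k). Substituting k = 29: v_29 = 29 · 1 = 29.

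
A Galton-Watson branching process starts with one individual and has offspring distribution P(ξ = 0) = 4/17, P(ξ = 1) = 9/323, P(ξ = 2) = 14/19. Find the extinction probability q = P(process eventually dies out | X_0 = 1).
q = 38/119

The pgf is f(s) = 4/17 + 9/323·s + 14/19·s². The extinction probability q is the smallest fixed point of f in [0, 1]. Setting s = f(s):
  14/19·s² + (9/323 − 1)·s + 4/17 = 0
  14/19·s² − (4/17 + 14/19)·s + 4/17 = 0
which factors as (s − 1)·(14/19·s − 4/17) = 0, giving roots s = 1 and s = (4/17)/(14/19) = 38/119.
Mean offspring μ = 9/323 + 2·14/19 = 485/323 > 1 (supercritical), so q < 1. The extinction probability is the smaller root: q = (4/17)/(14/19) = 38/119.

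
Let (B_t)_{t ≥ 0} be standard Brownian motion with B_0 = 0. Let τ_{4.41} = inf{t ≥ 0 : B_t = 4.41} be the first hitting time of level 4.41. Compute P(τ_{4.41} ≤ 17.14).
P(τ_{4.41} ≤ 17.14) = 2(1 − Φ(4.41/√17.14)) = 2(1 − Φ(1.0652)) ≈ 0.2868

By the reflection principle for standard BM, P(τ_b ≤ t) = 2 · P(B_t ≥ b). Since B_t ~ N(0, t), P(B_t ≥ 4.41) = 1 − Φ(4.41/√t) = 1 − Φ(4.41/√17.14) = 1 − Φ(1.0652) ≈ 0.14339. Doubling: P(τ_{4.41} ≤ 17.14) ≈ 2 · 0.14339 = 0.28678 ≈ 0.2868.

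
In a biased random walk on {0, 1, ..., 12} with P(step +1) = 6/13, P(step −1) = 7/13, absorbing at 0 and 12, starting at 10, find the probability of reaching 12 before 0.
P(hit 12 before 0) = (1 − (7/6)^10) / (1 − (7/6)^12) = 614794356/897269605

Let u_k denote P(reach 12 before 0 | start at k). Boundary: u_0 = 0, u_12 = 1. Recurrence: u_k = 6/13·u_{k+1} + 7/13·u_{k-1} for 1 ≤ k ≤ 11. Try u_k = A + B·r^k with r = q/p = (7/13)/(6/13) = 7/6. Substitution satisfies the recurrence; boundary conditions give:
  u_k = (1 − r^k) / (1 − r^N) = (1 − (7/6)^10) / (1 − (7/6)^12) = 614794356/897269605.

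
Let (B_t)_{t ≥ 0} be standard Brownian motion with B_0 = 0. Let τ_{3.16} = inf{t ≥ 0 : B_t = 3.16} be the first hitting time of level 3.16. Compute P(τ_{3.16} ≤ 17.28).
P(τ_{3.16} ≤ 17.28) = 2(1 − Φ(3.16/√17.28)) = 2(1 − Φ(0.7602)) ≈ 0.4471

By the reflection principle for standard BM, P(τ_b ≤ t) = 2 · P(B_t ≥ b). Since B_t ~ N(0, t), P(B_t ≥ 3.16) = 1 − Φ(3.16/√t) = 1 − Φ(3.16/√17.28) = 1 − Φ(0.7602) ≈ 0.22357. Doubling: P(τ_{3.16} ≤ 17.28) ≈ 2 · 0.22357 = 0.44714 ≈ 0.4471.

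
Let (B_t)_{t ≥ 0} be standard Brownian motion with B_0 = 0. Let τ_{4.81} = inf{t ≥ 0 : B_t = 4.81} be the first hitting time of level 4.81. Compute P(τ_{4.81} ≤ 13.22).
P(τ_{4.81} ≤ 13.22) = 2(1 − Φ(4.81/√13.22)) = 2(1 − Φ(1.3229)) ≈ 0.1859

By the reflection principle for standard BM, P(τ_b ≤ t) = 2 · P(B_t ≥ b). Since B_t ~ N(0, t), P(B_t ≥ 4.81) = 1 − Φ(4.81/√t) = 1 − Φ(4.81/√13.22) = 1 − Φ(1.3229) ≈ 0.09293. Doubling: P(τ_{4.81} ≤ 13.22) ≈ 2 · 0.09293 = 0.18586 ≈ 0.1859.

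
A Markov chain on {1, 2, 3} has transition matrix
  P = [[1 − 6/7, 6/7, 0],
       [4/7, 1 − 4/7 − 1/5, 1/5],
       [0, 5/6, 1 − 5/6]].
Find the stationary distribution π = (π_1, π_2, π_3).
π = (50/143, 75/143, 18/143)

This is a birth-death chain on three states, which satisfies detailed balance: π_1 · P_{12} = π_2 · P_{21} and π_2 · P_{23} = π_3 · P_{32}.
From π_1 · 6/7 = π_2 · 4/7: π_2/π_1 = (6/7)/(4/7) = 3/2.
From π_2 · 1/5 = π_3 · 5/6: π_3/π_2 = (1/5)/(5/6) = 6/25.
Take π_1 proportional to 1; then unnormalized π = (1, 3/2, 9/25). Normalize by dividing by the sum 143/50:
  π = (50/143, 75/143, 18/143).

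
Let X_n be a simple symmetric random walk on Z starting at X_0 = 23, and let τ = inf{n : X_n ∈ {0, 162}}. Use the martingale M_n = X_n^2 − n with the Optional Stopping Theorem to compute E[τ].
E[τ] = 3197

M_n = X_n^2 − n is a martingale (since E[X_{n+1}^2 | F_n] = X_n^2 + 1). By OST (τ has finite mean in a bounded region), E[M_τ] = E[M_0] = X_0^2 − 0 = 23^2 = 529. Also E[M_τ] = E[X_τ^2] − E[τ]. The walk exits at 0 or 162, with P(hit 162 first) = 23/162, so E[X_τ^2] = 162^2 · 23/162 + 0 = 3726. Thus E[τ] = E[X_τ^2] − E[M_τ] = 3726 − 529 = 3197 = 23(162 − 23) = 3197.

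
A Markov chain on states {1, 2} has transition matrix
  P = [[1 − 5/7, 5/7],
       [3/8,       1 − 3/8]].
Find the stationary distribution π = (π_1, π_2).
π_1 = 21/61, π_2 = 40/61

Solve πP = π with π_1 + π_2 = 1. From πP = π: π_1 · (1 − 5/7) + π_2 · 3/8 = π_1 ⇒ π_2 · 3/8 = π_1 · 5/7 ⇒ π_2/π_1 = (5/7)/(3/8) = 40/21. Together with π_1 + π_2 = 1:
  π_1 = (3/8)/(5/7 + 3/8) = (3/8)/(61/56) = 21/61,
  π_2 = (5/7)/(5/7 + 3/8) = (5/7)/(61/56) = 40/61.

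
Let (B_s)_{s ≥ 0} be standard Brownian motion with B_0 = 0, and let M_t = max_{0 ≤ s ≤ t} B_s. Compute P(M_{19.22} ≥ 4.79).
P(M_{19.22} ≥ 4.79) = 2·P(B_{19.22} ≥ 4.79) = 2(1 − Φ(4.79/√19.22)) ≈ 0.2746

By the reflection principle for Brownian motion, P(M_t ≥ a) = 2 · P(B_t ≥ a) for a ≥ 0. Since B_t ~ N(0, t), P(B_t ≥ 4.79) = 1 − Φ(4.79/√t) = 1 − Φ(4.79/√19.22) = 1 − Φ(1.0926). So
  P(M_{19.22} ≥ 4.79) = 2(1 − Φ(1.0926)) ≈ 0.2746.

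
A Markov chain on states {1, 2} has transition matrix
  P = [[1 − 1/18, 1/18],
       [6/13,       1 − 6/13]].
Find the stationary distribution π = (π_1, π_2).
π_1 = 108/121, π_2 = 13/121

Solve πP = π with π_1 + π_2 = 1. From πP = π: π_1 · (1 − 1/18) + π_2 · 6/13 = π_1 ⇒ π_2 · 6/13 = π_1 · 1/18 ⇒ π_2/π_1 = (1/18)/(6/13) = 13/108. Together with π_1 + π_2 = 1:
  π_1 = (6/13)/(1/18 + 6/13) = (6/13)/(121/234) = 108/121,
  π_2 = (1/18)/(1/18 + 6/13) = (1/18)/(121/234) = 13/121.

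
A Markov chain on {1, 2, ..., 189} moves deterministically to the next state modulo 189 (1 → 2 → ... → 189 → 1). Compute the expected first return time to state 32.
E[T_32 | X_0 = 32] = 189

The chain cycles deterministically, so starting at state 32 it returns in exactly 189 steps. Equivalently, the stationary distribution is uniform π_j = 1/189 for every state j, so by Kac's formula E[T_32] = 1/π_32 = 189.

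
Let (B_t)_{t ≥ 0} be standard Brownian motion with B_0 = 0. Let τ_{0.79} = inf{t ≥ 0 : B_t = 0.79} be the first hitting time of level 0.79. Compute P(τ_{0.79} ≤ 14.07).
P(τ_{0.79} ≤ 14.07) = 2(1 − Φ(0.79/√14.07)) = 2(1 − Φ(0.2106)) ≈ 0.8332

By the reflection principle for standard BM, P(τ_b ≤ t) = 2 · P(B_t ≥ b). Since B_t ~ N(0, t), P(B_t ≥ 0.79) = 1 − Φ(0.79/√t) = 1 − Φ(0.79/√14.07) = 1 − Φ(0.2106) ≈ 0.41660. Doubling: P(τ_{0.79} ≤ 14.07) ≈ 2 · 0.41660 = 0.83320 ≈ 0.8332.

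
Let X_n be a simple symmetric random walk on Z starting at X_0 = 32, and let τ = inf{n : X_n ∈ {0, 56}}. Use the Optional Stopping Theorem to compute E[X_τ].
E[X_τ] = 32

X_n is a martingale and τ is a bounded-mean stopping time (indeed τ is finite a.s. with bounded expectation since the walk is in a bounded region). By the OST, E[X_τ] = E[X_0] = 32. Equivalently: E[X_τ] = 56 · P(hit 56 first) + 0 · P(hit 0 first) = 56 · (32/56) = 32.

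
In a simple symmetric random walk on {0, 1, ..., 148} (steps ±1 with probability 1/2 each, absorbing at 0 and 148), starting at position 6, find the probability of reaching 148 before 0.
P(hit 148 before 0) = 6/148 = 3/74

Let u_k = P(hit 148 before 0 | start at k). Then u_0 = 0, u_148 = 1, and u_k = u_{k-1}/2 + u_{k+1}/2 for 1 ≤ k ≤ 147. This harmonic recurrence is solved by u_k = k/148, giving u_6 = 6/148 = 3/74.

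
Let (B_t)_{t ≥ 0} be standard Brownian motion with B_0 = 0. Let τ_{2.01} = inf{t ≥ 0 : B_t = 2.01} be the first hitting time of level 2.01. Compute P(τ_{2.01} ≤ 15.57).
P(τ_{2.01} ≤ 15.57) = 2(1 − Φ(2.01/√15.57)) = 2(1 − Φ(0.5094)) ≈ 0.6105

By the reflection principle for standard BM, P(τ_b ≤ t) = 2 · P(B_t ≥ b). Since B_t ~ N(0, t), P(B_t ≥ 2.01) = 1 − Φ(2.01/√t) = 1 − Φ(2.01/√15.57) = 1 − Φ(0.5094) ≈ 0.30524. Doubling: P(τ_{2.01} ≤ 15.57) ≈ 2 · 0.30524 = 0.61048 ≈ 0.6105.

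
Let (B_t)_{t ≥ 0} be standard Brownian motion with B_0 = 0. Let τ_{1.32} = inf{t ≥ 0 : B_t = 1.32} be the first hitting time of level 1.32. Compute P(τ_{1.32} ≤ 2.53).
P(τ_{1.32} ≤ 2.53) = 2(1 − Φ(1.32/√2.53)) = 2(1 − Φ(0.8299)) ≈ 0.4066

By the reflection principle for standard BM, P(τ_b ≤ t) = 2 · P(B_t ≥ b). Since B_t ~ N(0, t), P(B_t ≥ 1.32) = 1 − Φ(1.32/√t) = 1 − Φ(1.32/√2.53) = 1 − Φ(0.8299) ≈ 0.20330. Doubling: P(τ_{1.32} ≤ 2.53) ≈ 2 · 0.20330 = 0.40660 ≈ 0.4066.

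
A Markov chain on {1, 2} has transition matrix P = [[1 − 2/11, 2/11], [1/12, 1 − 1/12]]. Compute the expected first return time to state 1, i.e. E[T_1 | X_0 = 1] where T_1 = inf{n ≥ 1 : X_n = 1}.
E[T_1 | X_0 = 1] = 1/π_1 = 35/11

For an irreducible recurrent Markov chain with stationary distribution π, E[T_i | X_0 = i] = 1/π_i (Kac's formula). Here π_1 = (1/12)/(2/11 + 1/12) = (1/12)/(35/132) = 11/35, so E[T_1 | X_0 = 1] = 1/π_1 = (2/11 + 1/12)/(1/12) = (35/132)/(1/12) = 35/11.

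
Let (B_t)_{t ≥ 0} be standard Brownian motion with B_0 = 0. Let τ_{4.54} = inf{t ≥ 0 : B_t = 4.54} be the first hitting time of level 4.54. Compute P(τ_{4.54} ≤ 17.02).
P(τ_{4.54} ≤ 17.02) = 2(1 − Φ(4.54/√17.02)) = 2(1 − Φ(1.1005)) ≈ 0.2711

By the reflection principle for standard BM, P(τ_b ≤ t) = 2 · P(B_t ≥ b). Since B_t ~ N(0, t), P(B_t ≥ 4.54) = 1 − Φ(4.54/√t) = 1 − Φ(4.54/√17.02) = 1 − Φ(1.1005) ≈ 0.13556. Doubling: P(τ_{4.54} ≤ 17.02) ≈ 2 · 0.13556 = 0.27112 ≈ 0.2711.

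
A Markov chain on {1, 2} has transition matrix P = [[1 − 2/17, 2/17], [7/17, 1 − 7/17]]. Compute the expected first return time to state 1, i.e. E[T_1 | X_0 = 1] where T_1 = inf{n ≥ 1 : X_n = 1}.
E[T_1 | X_0 = 1] = 1/π_1 = 9/7

For an irreducible recurrent Markov chain with stationary distribution π, E[T_i | X_0 = i] = 1/π_i (Kac's formula). Here π_1 = (7/17)/(2/17 + 7/17) = (7/17)/(9/17) = 7/9, so E[T_1 | X_0 = 1] = 1/π_1 = (2/17 + 7/17)/(7/17) = (9/17)/(7/17) = 9/7.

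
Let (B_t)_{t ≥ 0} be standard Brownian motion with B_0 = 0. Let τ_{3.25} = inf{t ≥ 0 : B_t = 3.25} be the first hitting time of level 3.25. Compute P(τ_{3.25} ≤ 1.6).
P(τ_{3.25} ≤ 1.6) = 2(1 − Φ(3.25/√1.6)) = 2(1 − Φ(2.5694)) ≈ 0.0102

By the reflection principle for standard BM, P(τ_b ≤ t) = 2 · P(B_t ≥ b). Since B_t ~ N(0, t), P(B_t ≥ 3.25) = 1 − Φ(3.25/√t) = 1 − Φ(3.25/√1.6) = 1 − Φ(2.5694) ≈ 0.00509. Doubling: P(τ_{3.25} ≤ 1.6) ≈ 2 · 0.00509 = 0.01018 ≈ 0.0102.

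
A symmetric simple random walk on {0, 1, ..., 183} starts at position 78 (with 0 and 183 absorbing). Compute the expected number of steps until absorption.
E[τ | X_0 = 78] = 8190

Let v_k = E[τ | X_0 = k]. Boundary: v_0 = v_183 = 0. Recurrence: v_k = 1 + (v_{k-1} + v_{k+1})/2 for 1 ≤ k ≤ 182. The particular solution to v_k − (v_{k-1} + v_{k+1})/2 = 1 is v_k = −k^2. Adding homogeneous solution A + B k and matching boundaries gives v_k = k (183 − k). Substituting k = 78: v_78 = 78 · 105 = 8190.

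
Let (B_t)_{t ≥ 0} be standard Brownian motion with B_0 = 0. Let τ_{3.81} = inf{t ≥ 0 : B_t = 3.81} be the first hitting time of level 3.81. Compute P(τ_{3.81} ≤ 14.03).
P(τ_{3.81} ≤ 14.03) = 2(1 − Φ(3.81/√14.03)) = 2(1 − Φ(1.0172)) ≈ 0.3091

By the reflection principle for standard BM, P(τ_b ≤ t) = 2 · P(B_t ≥ b). Since B_t ~ N(0, t), P(B_t ≥ 3.81) = 1 − Φ(3.81/√t) = 1 − Φ(3.81/√14.03) = 1 − Φ(1.0172) ≈ 0.15453. Doubling: P(τ_{3.81} ≤ 14.03) ≈ 2 · 0.15453 = 0.30906 ≈ 0.3091.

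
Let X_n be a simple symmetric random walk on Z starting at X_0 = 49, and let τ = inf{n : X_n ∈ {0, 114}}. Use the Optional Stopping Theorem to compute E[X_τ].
E[X_τ] = 49

X_n is a martingale and τ is a bounded-mean stopping time (indeed τ is finite a.s. with bounded expectation since the walk is in a bounded region). By the OST, E[X_τ] = E[X_0] = 49. Equivalently: E[X_τ] = 114 · P(hit 114 first) + 0 · P(hit 0 first) = 114 · (49/114) = 49.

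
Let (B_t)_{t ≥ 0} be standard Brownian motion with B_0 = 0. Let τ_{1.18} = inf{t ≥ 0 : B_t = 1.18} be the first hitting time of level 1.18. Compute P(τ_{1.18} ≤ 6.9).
P(τ_{1.18} ≤ 6.9) = 2(1 − Φ(1.18/√6.9)) = 2(1 − Φ(0.4492)) ≈ 0.6533

By the reflection principle for standard BM, P(τ_b ≤ t) = 2 · P(B_t ≥ b). Since B_t ~ N(0, t), P(B_t ≥ 1.18) = 1 − Φ(1.18/√t) = 1 − Φ(1.18/√6.9) = 1 − Φ(0.4492) ≈ 0.32664. Doubling: P(τ_{1.18} ≤ 6.9) ≈ 2 · 0.32664 = 0.65328 ≈ 0.6533.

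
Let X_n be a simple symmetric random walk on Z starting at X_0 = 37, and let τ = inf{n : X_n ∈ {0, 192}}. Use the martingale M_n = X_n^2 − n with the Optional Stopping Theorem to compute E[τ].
E[τ] = 5735

M_n = X_n^2 − n is a martingale (since E[X_{n+1}^2 | F_n] = X_n^2 + 1). By OST (τ has finite mean in a bounded region), E[M_τ] = E[M_0] = X_0^2 − 0 = 37^2 = 1369. Also E[M_τ] = E[X_τ^2] − E[τ]. The walk exits at 0 or 192, with P(hit 192 first) = 37/192, so E[X_τ^2] = 192^2 · 37/192 + 0 = 7104. Thus E[τ] = E[X_τ^2] − E[M_τ] = 7104 − 1369 = 5735 = 37(192 − 37) = 5735.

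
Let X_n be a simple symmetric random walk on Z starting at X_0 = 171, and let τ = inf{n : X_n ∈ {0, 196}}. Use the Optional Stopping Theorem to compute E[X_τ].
E[X_τ] = 171

X_n is a martingale and τ is a bounded-mean stopping time (indeed τ is finite a.s. with bounded expectation since the walk is in a bounded region). By the OST, E[X_τ] = E[X_0] = 171. Equivalently: E[X_τ] = 196 · P(hit 196 first) + 0 · P(hit 0 first) = 196 · (171/196) = 171.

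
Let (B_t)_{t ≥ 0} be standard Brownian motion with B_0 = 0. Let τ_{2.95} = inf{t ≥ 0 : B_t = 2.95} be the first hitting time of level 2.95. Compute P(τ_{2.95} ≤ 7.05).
P(τ_{2.95} ≤ 7.05) = 2(1 − Φ(2.95/√7.05)) = 2(1 − Φ(1.1110)) ≈ 0.2666

By the reflection principle for standard BM, P(τ_b ≤ t) = 2 · P(B_t ≥ b). Since B_t ~ N(0, t), P(B_t ≥ 2.95) = 1 − Φ(2.95/√t) = 1 − Φ(2.95/√7.05) = 1 − Φ(1.1110) ≈ 0.13328. Doubling: P(τ_{2.95} ≤ 7.05) ≈ 2 · 0.13328 = 0.26656 ≈ 0.2666.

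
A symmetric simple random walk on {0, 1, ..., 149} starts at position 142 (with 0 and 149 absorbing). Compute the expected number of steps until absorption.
E[τ | X_0 = 142] = 994

Let v_k = E[τ | X_0 = k]. Boundary: v_0 = v_149 = 0. Recurrence: v_k = 1 + (v_{k-1} + v_{k+1})/2 for 1 ≤ k ≤ 148. The particular solution to v_k − (v_{k-1} + v_{k+1})/2 = 1 is v_k = −k^2. Adding homogeneous solution A + B k and matching boundaries gives v_k = k (149 − k). Substituting k = 142: v_142 = 142 · 7 = 994.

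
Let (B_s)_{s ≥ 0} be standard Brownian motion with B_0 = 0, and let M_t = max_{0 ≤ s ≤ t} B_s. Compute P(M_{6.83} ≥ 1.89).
P(M_{6.83} ≥ 1.89) = 2·P(B_{6.83} ≥ 1.89) = 2(1 − Φ(1.89/√6.83)) ≈ 0.4696

By the reflection principle for Brownian motion, P(M_t ≥ a) = 2 · P(B_t ≥ a) for a ≥ 0. Since B_t ~ N(0, t), P(B_t ≥ 1.89) = 1 − Φ(1.89/√t) = 1 − Φ(1.89/√6.83) = 1 − Φ(0.7232). So
  P(M_{6.83} ≥ 1.89) = 2(1 − Φ(0.7232)) ≈ 0.4696.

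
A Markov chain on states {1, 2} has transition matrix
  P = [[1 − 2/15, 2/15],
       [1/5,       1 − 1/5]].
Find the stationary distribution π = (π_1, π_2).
π_1 = 3/5, π_2 = 2/5

Solve πP = π with π_1 + π_2 = 1. From πP = π: π_1 · (1 − 2/15) + π_2 · 1/5 = π_1 ⇒ π_2 · 1/5 = π_1 · 2/15 ⇒ π_2/π_1 = (2/15)/(1/5) = 2/3. Together with π_1 + π_2 = 1:
  π_1 = (1/5)/(2/15 + 1/5) = (1/5)/(1/3) = 3/5,
  π_2 = (2/15)/(2/15 + 1/5) = (2/15)/(1/3) = 2/5.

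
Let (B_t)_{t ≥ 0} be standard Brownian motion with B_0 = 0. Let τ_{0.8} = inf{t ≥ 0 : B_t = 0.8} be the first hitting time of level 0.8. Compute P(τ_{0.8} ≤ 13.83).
P(τ_{0.8} ≤ 13.83) = 2(1 − Φ(0.8/√13.83)) = 2(1 − Φ(0.2151)) ≈ 0.8297

By the reflection principle for standard BM, P(τ_b ≤ t) = 2 · P(B_t ≥ b). Since B_t ~ N(0, t), P(B_t ≥ 0.8) = 1 − Φ(0.8/√t) = 1 − Φ(0.8/√13.83) = 1 − Φ(0.2151) ≈ 0.41484. Doubling: P(τ_{0.8} ≤ 13.83) ≈ 2 · 0.41484 = 0.82968 ≈ 0.8297.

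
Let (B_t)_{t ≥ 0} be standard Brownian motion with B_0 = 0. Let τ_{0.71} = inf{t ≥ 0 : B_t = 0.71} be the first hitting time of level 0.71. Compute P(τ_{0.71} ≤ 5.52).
P(τ_{0.71} ≤ 5.52) = 2(1 − Φ(0.71/√5.52)) = 2(1 − Φ(0.3022)) ≈ 0.7625

By the reflection principle for standard BM, P(τ_b ≤ t) = 2 · P(B_t ≥ b). Since B_t ~ N(0, t), P(B_t ≥ 0.71) = 1 − Φ(0.71/√t) = 1 − Φ(0.71/√5.52) = 1 − Φ(0.3022) ≈ 0.38125. Doubling: P(τ_{0.71} ≤ 5.52) ≈ 2 · 0.38125 = 0.76250 ≈ 0.7625.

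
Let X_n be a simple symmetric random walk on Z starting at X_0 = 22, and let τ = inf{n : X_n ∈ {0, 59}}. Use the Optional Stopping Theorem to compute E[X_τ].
E[X_τ] = 22

X_n is a martingale and τ is a bounded-mean stopping time (indeed τ is finite a.s. with bounded expectation since the walk is in a bounded region). By the OST, E[X_τ] = E[X_0] = 22. Equivalently: E[X_τ] = 59 · P(hit 59 first) + 0 · P(hit 0 first) = 59 · (22/59) = 22.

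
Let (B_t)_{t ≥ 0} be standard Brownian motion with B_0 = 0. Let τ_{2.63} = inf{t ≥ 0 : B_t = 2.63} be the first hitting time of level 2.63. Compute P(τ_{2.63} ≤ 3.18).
P(τ_{2.63} ≤ 3.18) = 2(1 − Φ(2.63/√3.18)) = 2(1 − Φ(1.4748)) ≈ 0.1403

By the reflection principle for standard BM, P(τ_b ≤ t) = 2 · P(B_t ≥ b). Since B_t ~ N(0, t), P(B_t ≥ 2.63) = 1 − Φ(2.63/√t) = 1 − Φ(2.63/√3.18) = 1 − Φ(1.4748) ≈ 0.07013. Doubling: P(τ_{2.63} ≤ 3.18) ≈ 2 · 0.07013 = 0.14026 ≈ 0.1403.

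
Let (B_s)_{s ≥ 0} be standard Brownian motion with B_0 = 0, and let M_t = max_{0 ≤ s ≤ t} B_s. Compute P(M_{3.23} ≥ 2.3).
P(M_{3.23} ≥ 2.3) = 2·P(B_{3.23} ≥ 2.3) = 2(1 − Φ(2.3/√3.23)) ≈ 0.2006

By the reflection principle for Brownian motion, P(M_t ≥ a) = 2 · P(B_t ≥ a) for a ≥ 0. Since B_t ~ N(0, t), P(B_t ≥ 2.3) = 1 − Φ(2.3/√t) = 1 − Φ(2.3/√3.23) = 1 − Φ(1.2798). So
  P(M_{3.23} ≥ 2.3) = 2(1 − Φ(1.2798)) ≈ 0.2006.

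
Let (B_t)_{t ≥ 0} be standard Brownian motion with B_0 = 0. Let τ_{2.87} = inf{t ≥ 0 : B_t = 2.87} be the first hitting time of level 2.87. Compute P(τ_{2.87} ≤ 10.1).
P(τ_{2.87} ≤ 10.1) = 2(1 − Φ(2.87/√10.1)) = 2(1 − Φ(0.9031)) ≈ 0.3665

By the reflection principle for standard BM, P(τ_b ≤ t) = 2 · P(B_t ≥ b). Since B_t ~ N(0, t), P(B_t ≥ 2.87) = 1 − Φ(2.87/√t) = 1 − Φ(2.87/√10.1) = 1 − Φ(0.9031) ≈ 0.18324. Doubling: P(τ_{2.87} ≤ 10.1) ≈ 2 · 0.18324 = 0.36648 ≈ 0.3665.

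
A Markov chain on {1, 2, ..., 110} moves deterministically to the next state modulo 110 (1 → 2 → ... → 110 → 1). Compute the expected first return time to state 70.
E[T_70 | X_0 = 70] = 110

The chain cycles deterministically, so starting at state 70 it returns in exactly 110 steps. Equivalently, the stationary distribution is uniform π_j = 1/110 for every state j, so by Kac's formula E[T_70] = 1/π_70 = 110.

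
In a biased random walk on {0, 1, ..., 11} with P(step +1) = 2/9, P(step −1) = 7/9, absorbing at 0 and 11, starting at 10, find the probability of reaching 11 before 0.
P(hit 11 before 0) = (1 − (7/2)^10) / (1 − (7/2)^11) = 112989690/395464939

Let u_k denote P(reach 11 before 0 | start at k). Boundary: u_0 = 0, u_11 = 1. Recurrence: u_k = 2/9·u_{k+1} + 7/9·u_{k-1} for 1 ≤ k ≤ 10. Try u_k = A + B·r^k with r = q/p = (7/9)/(2/9) = 7/2. Substitution satisfies the recurrence; boundary conditions give:
  u_k = (1 − r^k) / (1 − r^N) = (1 − (7/2)^10) / (1 − (7/2)^11) = 112989690/395464939.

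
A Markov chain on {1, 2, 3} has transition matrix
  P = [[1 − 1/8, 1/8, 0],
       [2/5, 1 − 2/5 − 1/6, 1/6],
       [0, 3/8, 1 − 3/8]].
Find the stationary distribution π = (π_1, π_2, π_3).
π = (144/209, 45/209, 20/209)

This is a birth-death chain on three states, which satisfies detailed balance: π_1 · P_{12} = π_2 · P_{21} and π_2 · P_{23} = π_3 · P_{32}.
From π_1 · 1/8 = π_2 · 2/5: π_2/π_1 = (1/8)/(2/5) = 5/16.
From π_2 · 1/6 = π_3 · 3/8: π_3/π_2 = (1/6)/(3/8) = 4/9.
Take π_1 proportional to 1; then unnormalized π = (1, 5/16, 5/36). Normalize by dividing by the sum 209/144:
  π = (144/209, 45/209, 20/209).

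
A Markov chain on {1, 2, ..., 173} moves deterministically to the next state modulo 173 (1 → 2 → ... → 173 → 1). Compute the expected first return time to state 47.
E[T_47 | X_0 = 47] = 173

The chain cycles deterministically, so starting at state 47 it returns in exactly 173 steps. Equivalently, the stationary distribution is uniform π_j = 1/173 for every state j, so by Kac's formula E[T_47] = 1/π_47 = 173.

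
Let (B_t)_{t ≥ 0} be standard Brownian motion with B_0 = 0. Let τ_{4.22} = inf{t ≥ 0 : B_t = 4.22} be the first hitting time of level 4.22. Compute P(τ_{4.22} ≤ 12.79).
P(τ_{4.22} ≤ 12.79) = 2(1 − Φ(4.22/√12.79)) = 2(1 − Φ(1.1800)) ≈ 0.2380

By the reflection principle for standard BM, P(τ_b ≤ t) = 2 · P(B_t ≥ b). Since B_t ~ N(0, t), P(B_t ≥ 4.22) = 1 − Φ(4.22/√t) = 1 − Φ(4.22/√12.79) = 1 − Φ(1.1800) ≈ 0.11900. Doubling: P(τ_{4.22} ≤ 12.79) ≈ 2 · 0.11900 = 0.23800 ≈ 0.2380.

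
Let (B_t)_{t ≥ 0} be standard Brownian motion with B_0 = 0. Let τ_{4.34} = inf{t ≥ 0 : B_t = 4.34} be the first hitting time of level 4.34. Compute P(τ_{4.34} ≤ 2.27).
P(τ_{4.34} ≤ 2.27) = 2(1 − Φ(4.34/√2.27)) = 2(1 − Φ(2.8806)) ≈ 0.0040

By the reflection principle for standard BM, P(τ_b ≤ t) = 2 · P(B_t ≥ b). Since B_t ~ N(0, t), P(B_t ≥ 4.34) = 1 − Φ(4.34/√t) = 1 − Φ(4.34/√2.27) = 1 − Φ(2.8806) ≈ 0.00198. Doubling: P(τ_{4.34} ≤ 2.27) ≈ 2 · 0.00198 = 0.00396 ≈ 0.0040.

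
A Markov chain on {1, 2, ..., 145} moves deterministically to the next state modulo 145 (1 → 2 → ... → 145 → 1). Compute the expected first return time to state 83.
E[T_83 | X_0 = 83] = 145

The chain cycles deterministically, so starting at state 83 it returns in exactly 145 steps. Equivalently, the stationary distribution is uniform π_j = 1/145 for every state j, so by Kac's formula E[T_83] = 1/π_83 = 145.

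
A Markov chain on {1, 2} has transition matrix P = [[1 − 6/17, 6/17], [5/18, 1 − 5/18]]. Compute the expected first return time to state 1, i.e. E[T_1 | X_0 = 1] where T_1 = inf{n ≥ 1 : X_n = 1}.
E[T_1 | X_0 = 1] = 1/π_1 = 193/85

For an irreducible recurrent Markov chain with stationary distribution π, E[T_i | X_0 = i] = 1/π_i (Kac's formula). Here π_1 = (5/18)/(6/17 + 5/18) = (5/18)/(193/306) = 85/193, so E[T_1 | X_0 = 1] = 1/π_1 = (6/17 + 5/18)/(5/18) = (193/306)/(5/18) = 193/85.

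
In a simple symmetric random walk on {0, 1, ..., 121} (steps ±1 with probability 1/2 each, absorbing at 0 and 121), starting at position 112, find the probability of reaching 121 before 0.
P(hit 121 before 0) = 112/121

Let u_k = P(hit 121 before 0 | start at k). Then u_0 = 0, u_121 = 1, and u_k = u_{k-1}/2 + u_{k+1}/2 for 1 ≤ k ≤ 120. This harmonic recurrence is solved by u_k = k/121, giving u_112 = 112/121.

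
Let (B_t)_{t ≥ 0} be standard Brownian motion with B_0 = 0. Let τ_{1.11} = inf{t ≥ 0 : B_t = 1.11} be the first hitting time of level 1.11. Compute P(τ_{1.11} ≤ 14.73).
P(τ_{1.11} ≤ 14.73) = 2(1 − Φ(1.11/√14.73)) = 2(1 − Φ(0.2892)) ≈ 0.7724

By the reflection principle for standard BM, P(τ_b ≤ t) = 2 · P(B_t ≥ b). Since B_t ~ N(0, t), P(B_t ≥ 1.11) = 1 − Φ(1.11/√t) = 1 − Φ(1.11/√14.73) = 1 − Φ(0.2892) ≈ 0.38621. Doubling: P(τ_{1.11} ≤ 14.73) ≈ 2 · 0.38621 = 0.77242 ≈ 0.7724.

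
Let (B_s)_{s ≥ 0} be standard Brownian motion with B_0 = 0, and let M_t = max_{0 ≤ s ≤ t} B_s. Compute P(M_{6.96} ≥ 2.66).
P(M_{6.96} ≥ 2.66) = 2·P(B_{6.96} ≥ 2.66) = 2(1 − Φ(2.66/√6.96)) ≈ 0.3133

By the reflection principle for Brownian motion, P(M_t ≥ a) = 2 · P(B_t ≥ a) for a ≥ 0. Since B_t ~ N(0, t), P(B_t ≥ 2.66) = 1 − Φ(2.66/√t) = 1 − Φ(2.66/√6.96) = 1 − Φ(1.0083). So
  P(M_{6.96} ≥ 2.66) = 2(1 − Φ(1.0083)) ≈ 0.3133.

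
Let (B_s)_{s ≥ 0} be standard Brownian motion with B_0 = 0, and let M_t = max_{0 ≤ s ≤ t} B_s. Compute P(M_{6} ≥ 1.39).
P(M_{6} ≥ 1.39) = 2·P(B_{6} ≥ 1.39) = 2(1 − Φ(1.39/√6)) ≈ 0.5704

By the reflection principle for Brownian motion, P(M_t ≥ a) = 2 · P(B_t ≥ a) for a ≥ 0. Since B_t ~ N(0, t), P(B_t ≥ 1.39) = 1 − Φ(1.39/√t) = 1 − Φ(1.39/√6) = 1 − Φ(0.5675). So
  P(M_{6} ≥ 1.39) = 2(1 − Φ(0.5675)) ≈ 0.5704.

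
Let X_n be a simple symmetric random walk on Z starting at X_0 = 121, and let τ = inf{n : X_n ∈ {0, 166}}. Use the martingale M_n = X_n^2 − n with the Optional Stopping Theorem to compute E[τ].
E[τ] = 5445

M_n = X_n^2 − n is a martingale (since E[X_{n+1}^2 | F_n] = X_n^2 + 1). By OST (τ has finite mean in a bounded region), E[M_τ] = E[M_0] = X_0^2 − 0 = 121^2 = 14641. Also E[M_τ] = E[X_τ^2] − E[τ]. The walk exits at 0 or 166, with P(hit 166 first) = 121/166, so E[X_τ^2] = 166^2 · 121/166 + 0 = 20086. Thus E[τ] = E[X_τ^2] − E[M_τ] = 20086 − 14641 = 5445 = 121(166 − 121) = 5445.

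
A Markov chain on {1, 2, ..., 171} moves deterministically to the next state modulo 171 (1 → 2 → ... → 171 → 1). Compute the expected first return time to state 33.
E[T_33 | X_0 = 33] = 171

The chain cycles deterministically, so starting at state 33 it returns in exactly 171 steps. Equivalently, the stationary distribution is uniform π_j = 1/171 for every state j, so by Kac's formula E[T_33] = 1/π_33 = 171.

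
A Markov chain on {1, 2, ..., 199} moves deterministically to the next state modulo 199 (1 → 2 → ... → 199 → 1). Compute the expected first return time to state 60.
E[T_60 | X_0 = 60] = 199

The chain cycles deterministically, so starting at state 60 it returns in exactly 199 steps. Equivalently, the stationary distribution is uniform π_j = 1/199 for every state j, so by Kac's formula E[T_60] = 1/π_60 = 199.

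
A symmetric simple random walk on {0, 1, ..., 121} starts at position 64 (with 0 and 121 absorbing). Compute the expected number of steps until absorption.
E[τ | X_0 = 64] = 3648

Let v_k = E[τ | X_0 = k]. Boundary: v_0 = v_121 = 0. Recurrence: v_k = 1 + (v_{k-1} + v_{k+1})/2 for 1 ≤ k ≤ 120. The particular solution to v_k − (v_{k-1} + v_{k+1})/2 = 1 is v_k = −k^2. Adding homogeneous solution A + B k and matching boundaries gives v_k = k (121 − k). Substituting k = 64: v_64 = 64 · 57 = 3648.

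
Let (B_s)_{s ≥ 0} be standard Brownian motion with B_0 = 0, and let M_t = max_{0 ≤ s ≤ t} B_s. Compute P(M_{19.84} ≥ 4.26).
P(M_{19.84} ≥ 4.26) = 2·P(B_{19.84} ≥ 4.26) = 2(1 − Φ(4.26/√19.84)) ≈ 0.3389

By the reflection principle for Brownian motion, P(M_t ≥ a) = 2 · P(B_t ≥ a) for a ≥ 0. Since B_t ~ N(0, t), P(B_t ≥ 4.26) = 1 − Φ(4.26/√t) = 1 − Φ(4.26/√19.84) = 1 − Φ(0.9564). So
  P(M_{19.84} ≥ 4.26) = 2(1 − Φ(0.9564)) ≈ 0.3389.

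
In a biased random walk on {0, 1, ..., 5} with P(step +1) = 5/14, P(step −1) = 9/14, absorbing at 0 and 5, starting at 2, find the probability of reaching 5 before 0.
P(hit 5 before 0) = (1 − (9/5)^2) / (1 − (9/5)^5) = 1750/13981

Let u_k denote P(reach 5 before 0 | start at k). Boundary: u_0 = 0, u_5 = 1. Recurrence: u_k = 5/14·u_{k+1} + 9/14·u_{k-1} for 1 ≤ k ≤ 4. Try u_k = A + B·r^k with r = q/p = (9/14)/(5/14) = 9/5. Substitution satisfies the recurrence; boundary conditions give:
  u_k = (1 − r^k) / (1 − r^N) = (1 − (9/5)^2) / (1 − (9/5)^5) = 1750/13981.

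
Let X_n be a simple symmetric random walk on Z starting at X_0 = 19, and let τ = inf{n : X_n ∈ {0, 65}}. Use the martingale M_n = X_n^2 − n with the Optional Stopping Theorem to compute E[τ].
E[τ] = 874

M_n = X_n^2 − n is a martingale (since E[X_{n+1}^2 | F_n] = X_n^2 + 1). By OST (τ has finite mean in a bounded region), E[M_τ] = E[M_0] = X_0^2 − 0 = 19^2 = 361. Also E[M_τ] = E[X_τ^2] − E[τ]. The walk exits at 0 or 65, with P(hit 65 first) = 19/65, so E[X_τ^2] = 65^2 · 19/65 + 0 = 1235. Thus E[τ] = E[X_τ^2] − E[M_τ] = 1235 − 361 = 874 = 19(65 − 19) = 874.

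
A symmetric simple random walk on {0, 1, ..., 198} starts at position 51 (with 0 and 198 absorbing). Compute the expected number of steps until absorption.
E[τ | X_0 = 51] = 7497

Let v_k = E[τ | X_0 = k]. Boundary: v_0 = v_198 = 0. Recurrence: v_k = 1 + (v_{k-1} + v_{k+1})/2 for 1 ≤ k ≤ 197. The particular solution to v_k − (v_{k-1} + v_{k+1})/2 = 1 is v_k = −k^2. Adding homogeneous solution A + B k and matching boundaries gives v_k = k (198 − k). Substituting k = 51: v_51 = 51 · 147 = 7497.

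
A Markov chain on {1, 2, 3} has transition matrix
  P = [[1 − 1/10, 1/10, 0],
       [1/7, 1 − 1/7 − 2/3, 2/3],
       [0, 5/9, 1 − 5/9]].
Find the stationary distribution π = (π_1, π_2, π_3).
π = (50/127, 35/127, 42/127)

This is a birth-death chain on three states, which satisfies detailed balance: π_1 · P_{12} = π_2 · P_{21} and π_2 · P_{23} = π_3 · P_{32}.
From π_1 · 1/10 = π_2 · 1/7: π_2/π_1 = (1/10)/(1/7) = 7/10.
From π_2 · 2/3 = π_3 · 5/9: π_3/π_2 = (2/3)/(5/9) = 6/5.
Take π_1 proportional to 1; then unnormalized π = (1, 7/10, 21/25). Normalize by dividing by the sum 127/50:
  π = (50/127, 35/127, 42/127).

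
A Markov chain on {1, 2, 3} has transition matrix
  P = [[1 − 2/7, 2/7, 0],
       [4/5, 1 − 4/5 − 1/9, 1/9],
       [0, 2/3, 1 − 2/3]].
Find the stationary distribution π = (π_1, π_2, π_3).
π = (12/17, 30/119, 5/119)

This is a birth-death chain on three states, which satisfies detailed balance: π_1 · P_{12} = π_2 · P_{21} and π_2 · P_{23} = π_3 · P_{32}.
From π_1 · 2/7 = π_2 · 4/5: π_2/π_1 = (2/7)/(4/5) = 5/14.
From π_2 · 1/9 = π_3 · 2/3: π_3/π_2 = (1/9)/(2/3) = 1/6.
Take π_1 proportional to 1; then unnormalized π = (1, 5/14, 5/84). Normalize by dividing by the sum 17/12:
  π = (12/17, 30/119, 5/119).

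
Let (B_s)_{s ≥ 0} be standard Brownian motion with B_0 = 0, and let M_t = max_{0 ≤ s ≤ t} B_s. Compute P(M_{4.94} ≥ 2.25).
P(M_{4.94} ≥ 2.25) = 2·P(B_{4.94} ≥ 2.25) = 2(1 − Φ(2.25/√4.94)) ≈ 0.3114

By the reflection principle for Brownian motion, P(M_t ≥ a) = 2 · P(B_t ≥ a) for a ≥ 0. Since B_t ~ N(0, t), P(B_t ≥ 2.25) = 1 − Φ(2.25/√t) = 1 − Φ(2.25/√4.94) = 1 − Φ(1.0123). So
  P(M_{4.94} ≥ 2.25) = 2(1 − Φ(1.0123)) ≈ 0.3114.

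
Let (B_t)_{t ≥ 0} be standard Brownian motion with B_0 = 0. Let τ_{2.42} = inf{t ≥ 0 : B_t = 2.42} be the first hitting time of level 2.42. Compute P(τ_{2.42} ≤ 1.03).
P(τ_{2.42} ≤ 1.03) = 2(1 − Φ(2.42/√1.03)) = 2(1 − Φ(2.3845)) ≈ 0.0171

By the reflection principle for standard BM, P(τ_b ≤ t) = 2 · P(B_t ≥ b). Since B_t ~ N(0, t), P(B_t ≥ 2.42) = 1 − Φ(2.42/√t) = 1 − Φ(2.42/√1.03) = 1 − Φ(2.3845) ≈ 0.00855. Doubling: P(τ_{2.42} ≤ 1.03) ≈ 2 · 0.00855 = 0.01710 ≈ 0.0171.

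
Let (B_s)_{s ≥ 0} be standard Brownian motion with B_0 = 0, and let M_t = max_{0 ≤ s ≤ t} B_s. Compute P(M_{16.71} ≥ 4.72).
P(M_{16.71} ≥ 4.72) = 2·P(B_{16.71} ≥ 4.72) = 2(1 − Φ(4.72/√16.71)) ≈ 0.2482

By the reflection principle for Brownian motion, P(M_t ≥ a) = 2 · P(B_t ≥ a) for a ≥ 0. Since B_t ~ N(0, t), P(B_t ≥ 4.72) = 1 − Φ(4.72/√t) = 1 − Φ(4.72/√16.71) = 1 − Φ(1.1547). So
  P(M_{16.71} ≥ 4.72) = 2(1 − Φ(1.1547)) ≈ 0.2482.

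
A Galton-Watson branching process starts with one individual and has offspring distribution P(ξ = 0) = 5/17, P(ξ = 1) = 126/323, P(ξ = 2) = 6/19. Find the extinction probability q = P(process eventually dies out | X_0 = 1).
q = 95/102

The pgf is f(s) = 5/17 + 126/323·s + 6/19·s². The extinction probability q is the smallest fixed point of f in [0, 1]. Setting s = f(s):
  6/19·s² + (126/323 − 1)·s + 5/17 = 0
  6/19·s² − (5/17 + 6/19)·s + 5/17 = 0
which factors as (s − 1)·(6/19·s − 5/17) = 0, giving roots s = 1 and s = (5/17)/(6/19) = 95/102.
Mean offspring μ = 126/323 + 2·6/19 = 330/323 > 1 (supercritical), so q < 1. The extinction probability is the smaller root: q = (5/17)/(6/19) = 95/102.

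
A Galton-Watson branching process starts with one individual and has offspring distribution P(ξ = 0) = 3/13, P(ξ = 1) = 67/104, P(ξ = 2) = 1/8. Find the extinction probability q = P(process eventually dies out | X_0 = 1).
q = 1

Mean offspring μ = 0·3/13 + 1·67/104 + 2·1/8 = 93/104 ≤ 1. For μ ≤ 1 with offspring not concentrated at 1, the Galton-Watson process goes extinct almost surely, so q = 1.
(Algebraic check: The pgf is f(s) = 3/13 + 67/104·s + 1/8·s². The extinction probability q is the smallest fixed point of f in [0, 1]. Setting s = f(s):
  1/8·s² + (67/104 − 1)·s + 3/13 = 0
  1/8·s² − (3/13 + 1/8)·s + 3/13 = 0
which factors as (s − 1)·(1/8·s − 3/13) = 0, giving roots s = 1 and s = (3/13)/(1/8) = 24/13. Since 24/13 ≥ 1, the smallest root in [0, 1] is s = 1.)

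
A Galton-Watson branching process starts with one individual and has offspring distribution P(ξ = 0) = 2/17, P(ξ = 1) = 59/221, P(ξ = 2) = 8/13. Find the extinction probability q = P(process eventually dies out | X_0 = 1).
q = 13/68

The pgf is f(s) = 2/17 + 59/221·s + 8/13·s². The extinction probability q is the smallest fixed point of f in [0, 1]. Setting s = f(s):
  8/13·s² + (59/221 − 1)·s + 2/17 = 0
  8/13·s² − (2/17 + 8/13)·s + 2/17 = 0
which factors as (s − 1)·(8/13·s − 2/17) = 0, giving roots s = 1 and s = (2/17)/(8/13) = 13/68.
Mean offspring μ = 59/221 + 2·8/13 = 331/221 > 1 (supercritical), so q < 1. The extinction probability is the smaller root: q = (2/17)/(8/13) = 13/68.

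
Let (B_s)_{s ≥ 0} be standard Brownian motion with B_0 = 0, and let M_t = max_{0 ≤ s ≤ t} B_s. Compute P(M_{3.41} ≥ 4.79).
P(M_{3.41} ≥ 4.79) = 2·P(B_{3.41} ≥ 4.79) = 2(1 − Φ(4.79/√3.41)) ≈ 0.0095

By the reflection principle for Brownian motion, P(M_t ≥ a) = 2 · P(B_t ≥ a) for a ≥ 0. Since B_t ~ N(0, t), P(B_t ≥ 4.79) = 1 − Φ(4.79/√t) = 1 − Φ(4.79/√3.41) = 1 − Φ(2.5939). So
  P(M_{3.41} ≥ 4.79) = 2(1 − Φ(2.5939)) ≈ 0.0095.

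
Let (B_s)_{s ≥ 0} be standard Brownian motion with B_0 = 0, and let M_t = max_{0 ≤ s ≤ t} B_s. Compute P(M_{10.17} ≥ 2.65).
P(M_{10.17} ≥ 2.65) = 2·P(B_{10.17} ≥ 2.65) = 2(1 − Φ(2.65/√10.17)) ≈ 0.4060

By the reflection principle for Brownian motion, P(M_t ≥ a) = 2 · P(B_t ≥ a) for a ≥ 0. Since B_t ~ N(0, t), P(B_t ≥ 2.65) = 1 − Φ(2.65/√t) = 1 − Φ(2.65/√10.17) = 1 − Φ(0.8310). So
  P(M_{10.17} ≥ 2.65) = 2(1 − Φ(0.8310)) ≈ 0.4060.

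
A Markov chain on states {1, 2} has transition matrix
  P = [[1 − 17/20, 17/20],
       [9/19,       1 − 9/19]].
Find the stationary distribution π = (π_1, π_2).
π_1 = 180/503, π_2 = 323/503

Solve πP = π with π_1 + π_2 = 1. From πP = π: π_1 · (1 − 17/20) + π_2 · 9/19 = π_1 ⇒ π_2 · 9/19 = π_1 · 17/20 ⇒ π_2/π_1 = (17/20)/(9/19) = 323/180. Together with π_1 + π_2 = 1:
  π_1 = (9/19)/(17/20 + 9/19) = (9/19)/(503/380) = 180/503,
  π_2 = (17/20)/(17/20 + 9/19) = (17/20)/(503/380) = 323/503.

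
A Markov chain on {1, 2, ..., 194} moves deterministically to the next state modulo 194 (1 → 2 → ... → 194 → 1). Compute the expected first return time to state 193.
E[T_193 | X_0 = 193] = 194

The chain cycles deterministically, so starting at state 193 it returns in exactly 194 steps. Equivalently, the stationary distribution is uniform π_j = 1/194 for every state j, so by Kac's formula E[T_193] = 1/π_193 = 194.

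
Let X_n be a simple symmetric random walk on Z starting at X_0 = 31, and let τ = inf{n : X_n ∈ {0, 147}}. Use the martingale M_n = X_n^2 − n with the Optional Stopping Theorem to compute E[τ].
E[τ] = 3596

M_n = X_n^2 − n is a martingale (since E[X_{n+1}^2 | F_n] = X_n^2 + 1). By OST (τ has finite mean in a bounded region), E[M_τ] = E[M_0] = X_0^2 − 0 = 31^2 = 961. Also E[M_τ] = E[X_τ^2] − E[τ]. The walk exits at 0 or 147, with P(hit 147 first) = 31/147, so E[X_τ^2] = 147^2 · 31/147 + 0 = 4557. Thus E[τ] = E[X_τ^2] − E[M_τ] = 4557 − 961 = 3596 = 31(147 − 31) = 3596.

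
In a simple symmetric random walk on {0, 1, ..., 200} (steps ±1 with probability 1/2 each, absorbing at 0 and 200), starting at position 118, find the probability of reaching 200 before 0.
P(hit 200 before 0) = 118/200 = 59/100

Let u_k = P(hit 200 before 0 | start at k). Then u_0 = 0, u_200 = 1, and u_k = u_{k-1}/2 + u_{k+1}/2 for 1 ≤ k ≤ 199. This harmonic recurrence is solved by u_k = k/200, giving u_118 = 118/200 = 59/100.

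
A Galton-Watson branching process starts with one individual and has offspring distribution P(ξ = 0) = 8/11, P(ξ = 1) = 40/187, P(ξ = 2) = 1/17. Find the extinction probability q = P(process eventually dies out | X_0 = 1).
q = 1

Mean offspring μ = 0·8/11 + 1·40/187 + 2·1/17 = 62/187 ≤ 1. For μ ≤ 1 with offspring not concentrated at 1, the Galton-Watson process goes extinct almost surely, so q = 1.
(Algebraic check: The pgf is f(s) = 8/11 + 40/187·s + 1/17·s². The extinction probability q is the smallest fixed point of f in [0, 1]. Setting s = f(s):
  1/17·s² + (40/187 − 1)·s + 8/11 = 0
  1/17·s² − (8/11 + 1/17)·s + 8/11 = 0
which factors as (s − 1)·(1/17·s − 8/11) = 0, giving roots s = 1 and s = (8/11)/(1/17) = 136/11. Since 136/11 ≥ 1, the smallest root in [0, 1] is s = 1.)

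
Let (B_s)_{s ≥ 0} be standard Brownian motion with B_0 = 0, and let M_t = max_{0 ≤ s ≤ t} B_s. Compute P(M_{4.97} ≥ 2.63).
P(M_{4.97} ≥ 2.63) = 2·P(B_{4.97} ≥ 2.63) = 2(1 − Φ(2.63/√4.97)) ≈ 0.2381

By the reflection principle for Brownian motion, P(M_t ≥ a) = 2 · P(B_t ≥ a) for a ≥ 0. Since B_t ~ N(0, t), P(B_t ≥ 2.63) = 1 − Φ(2.63/√t) = 1 − Φ(2.63/√4.97) = 1 − Φ(1.1797). So
  P(M_{4.97} ≥ 2.63) = 2(1 − Φ(1.1797)) ≈ 0.2381.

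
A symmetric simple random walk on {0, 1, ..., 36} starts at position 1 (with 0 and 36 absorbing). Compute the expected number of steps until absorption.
E[τ | X_0 = 1] = 35

Let v_k = E[τ | X_0 = k]. Boundary: v_0 = v_36 = 0. Recurrence: v_k = 1 + (v_{k-1} + v_{k+1})/2 for 1 ≤ k ≤ 35. The particular solution to v_k − (v_{k-1} + v_{k+1})/2 = 1 is v_k = −k^2. Adding homogeneous solution A + B k and matching boundaries gives v_k = k (36 − k). Substituting k = 1: v_1 = 1 · 35 = 35.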